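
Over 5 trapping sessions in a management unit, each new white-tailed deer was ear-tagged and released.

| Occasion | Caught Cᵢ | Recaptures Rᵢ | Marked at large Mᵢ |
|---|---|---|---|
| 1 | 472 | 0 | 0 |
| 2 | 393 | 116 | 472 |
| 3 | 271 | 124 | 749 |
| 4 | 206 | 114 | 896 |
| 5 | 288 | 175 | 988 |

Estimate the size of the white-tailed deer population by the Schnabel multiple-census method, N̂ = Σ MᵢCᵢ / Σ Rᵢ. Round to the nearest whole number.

Σ MᵢCᵢ = 0·472 + 472·393 + 749·271 + 896·206 + 988·288 = 0 + 185496 + 202979 + 184576 + 284544 = 857595
Σ Rᵢ = 0 + 116 + 124 + 114 + 175 = 529
N̂ = 857595 / 529 ≈ 1621.2 → 1621

N ≈ 1621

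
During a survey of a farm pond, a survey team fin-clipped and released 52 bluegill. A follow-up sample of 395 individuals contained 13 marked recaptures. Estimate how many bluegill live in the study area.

N = 1580

N = (52 × 395) / 13 = 20540 / 13 = 1580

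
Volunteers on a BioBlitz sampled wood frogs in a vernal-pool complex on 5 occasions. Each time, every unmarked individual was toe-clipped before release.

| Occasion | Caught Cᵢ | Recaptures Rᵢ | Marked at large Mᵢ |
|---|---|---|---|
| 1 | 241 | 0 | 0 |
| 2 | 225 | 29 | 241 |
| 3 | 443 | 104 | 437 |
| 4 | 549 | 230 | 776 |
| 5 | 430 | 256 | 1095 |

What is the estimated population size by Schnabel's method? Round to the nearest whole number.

N ≈ 1849

Σ MᵢCᵢ = 0·241 + 241·225 + 437·443 + 776·549 + 1095·430 = 0 + 54225 + 193591 + 426024 + 470850 = 1144690
Σ Rᵢ = 0 + 29 + 104 + 230 + 256 = 619
N̂ = 1144690 / 619 ≈ 1849.3 → 1849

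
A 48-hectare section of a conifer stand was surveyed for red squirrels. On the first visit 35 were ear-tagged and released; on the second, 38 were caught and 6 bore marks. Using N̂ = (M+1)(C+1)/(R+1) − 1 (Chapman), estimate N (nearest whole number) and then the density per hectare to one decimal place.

density ≈ 4.2 red squirrels per hectare

N̂ = 36·39/7 − 1 = 1404/7 − 1 ≈ 199.6 → 200
Density = N̂ / area = 200 / 48 ≈ 4.17 → 4.2 per hectare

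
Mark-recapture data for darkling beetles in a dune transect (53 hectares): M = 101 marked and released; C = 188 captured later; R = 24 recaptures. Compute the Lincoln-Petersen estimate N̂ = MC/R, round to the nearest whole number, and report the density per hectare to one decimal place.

density ≈ 14.9 darkling beetles per hectare

N̂ = 101·188/24 = 18988/24 ≈ 791.2 → 791
Density = N̂ / area = 791 / 53 ≈ 14.92 → 14.9 per hectare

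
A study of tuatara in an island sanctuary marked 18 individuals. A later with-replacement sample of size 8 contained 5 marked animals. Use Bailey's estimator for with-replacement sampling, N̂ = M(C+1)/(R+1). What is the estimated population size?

N = 27

N̂ = 18·(8+1)/(5+1) = 18·9/6 = 162/6 = 27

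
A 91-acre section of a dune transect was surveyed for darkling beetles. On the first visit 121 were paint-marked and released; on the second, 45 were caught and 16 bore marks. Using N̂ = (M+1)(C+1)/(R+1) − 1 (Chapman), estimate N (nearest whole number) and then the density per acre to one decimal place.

N̂ = 122·46/17 − 1 = 5612/17 − 1 ≈ 329.1 → 329
Density = N̂ / area = 329 / 91 ≈ 3.62 → 3.6 per acre

density ≈ 3.6 darkling beetles per acre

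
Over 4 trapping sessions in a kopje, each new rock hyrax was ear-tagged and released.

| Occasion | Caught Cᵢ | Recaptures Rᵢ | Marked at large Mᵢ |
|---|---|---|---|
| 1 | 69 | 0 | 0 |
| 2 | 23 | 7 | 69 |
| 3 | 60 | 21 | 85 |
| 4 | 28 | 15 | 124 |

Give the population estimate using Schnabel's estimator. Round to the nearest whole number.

N ≈ 236

Σ MᵢCᵢ = 0·69 + 69·23 + 85·60 + 124·28 = 0 + 1587 + 5100 + 3472 = 10159
Σ Rᵢ = 0 + 7 + 21 + 15 = 43
N̂ = 10159 / 43 ≈ 236.3 → 236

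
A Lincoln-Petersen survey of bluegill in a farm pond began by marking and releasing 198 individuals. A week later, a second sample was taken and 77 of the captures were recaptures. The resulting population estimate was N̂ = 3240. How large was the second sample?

C = 1260

From N = M·C/R: C = N·R / M = 3240·77 / 198 = 249480 / 198 = 1260.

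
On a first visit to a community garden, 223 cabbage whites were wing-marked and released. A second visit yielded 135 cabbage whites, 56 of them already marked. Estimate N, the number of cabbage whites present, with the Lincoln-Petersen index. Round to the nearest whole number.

The marked fraction in the recapture sample should equal the marked fraction in the population: 56/135 = 223/N.
N = (223 × 135) / 56 = 30105 / 56 ≈ 537.6 → 538

N ≈ 538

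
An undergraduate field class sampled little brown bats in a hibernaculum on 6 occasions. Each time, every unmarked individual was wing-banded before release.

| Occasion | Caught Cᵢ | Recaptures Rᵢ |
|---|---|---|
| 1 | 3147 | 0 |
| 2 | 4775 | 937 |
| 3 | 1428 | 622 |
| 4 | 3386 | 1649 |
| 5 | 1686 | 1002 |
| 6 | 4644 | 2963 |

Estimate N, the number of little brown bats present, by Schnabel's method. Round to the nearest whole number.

Marked at large before each occasion: Mᵢ = Σⱼ<ᵢ (Cⱼ − Rⱼ) → M1=0, M2=3147, M3=6985, M4=7791, M5=9528, M6=10212
Σ MᵢCᵢ = 0·3147 + 3147·4775 + 6985·1428 + 7791·3386 + 9528·1686 + 10212·4644 = 0 + 15026925 + 9974580 + 26380326 + 16064208 + 47424528 = 114870567
Σ Rᵢ = 0 + 937 + 622 + 1649 + 1002 + 2963 = 7173
N̂ = 114870567 / 7173 ≈ 16014.3 → 16014

N ≈ 16,014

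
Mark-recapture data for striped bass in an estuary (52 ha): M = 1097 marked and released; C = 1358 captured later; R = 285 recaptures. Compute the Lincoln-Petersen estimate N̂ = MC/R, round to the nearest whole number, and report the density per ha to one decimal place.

N̂ = 1097·1358/285 = 1489726/285 ≈ 5227.1 → 5227
Density = N̂ / area = 5227 / 52 ≈ 100.52 → 100.5 per ha

density ≈ 100.5 striped bass per ha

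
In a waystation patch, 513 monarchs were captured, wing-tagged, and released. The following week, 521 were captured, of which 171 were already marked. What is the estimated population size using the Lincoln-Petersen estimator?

N = 1563

The marked fraction in the recapture sample should equal the marked fraction in the population: 171/521 = 513/N.
N = (513 × 521) / 171 = 267273 / 171 = 1563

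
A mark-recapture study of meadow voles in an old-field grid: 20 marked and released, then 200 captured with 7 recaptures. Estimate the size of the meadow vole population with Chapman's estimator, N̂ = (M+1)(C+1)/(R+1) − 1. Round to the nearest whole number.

N̂ = (20+1)(200+1)/(7+1) − 1 = 21·201/8 − 1
= 4221/8 − 1 ≈ 527.6 − 1 ≈ 526.6 → 527

N ≈ 527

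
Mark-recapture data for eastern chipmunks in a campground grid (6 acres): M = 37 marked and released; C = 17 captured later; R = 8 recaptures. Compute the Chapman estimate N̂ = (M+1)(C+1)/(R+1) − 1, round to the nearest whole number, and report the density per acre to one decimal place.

N̂ = 38·18/9 − 1 = 684/9 − 1 = 75
Density = N̂ / area = 75 / 6 ≈ 12.50 → 12.5 per acre

density ≈ 12.5 eastern chipmunks per acre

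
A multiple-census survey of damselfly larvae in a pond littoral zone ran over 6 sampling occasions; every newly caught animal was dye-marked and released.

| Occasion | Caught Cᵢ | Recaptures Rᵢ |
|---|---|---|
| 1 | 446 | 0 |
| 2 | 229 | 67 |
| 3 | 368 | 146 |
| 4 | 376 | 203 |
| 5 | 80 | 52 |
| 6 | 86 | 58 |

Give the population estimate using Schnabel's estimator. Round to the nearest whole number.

Marked at large before each occasion: Mᵢ = Σⱼ<ᵢ (Cⱼ − Rⱼ) → M1=0, M2=446, M3=608, M4=830, M5=1003, M6=1031
Σ MᵢCᵢ = 0·446 + 446·229 + 608·368 + 830·376 + 1003·80 + 1031·86 = 0 + 102134 + 223744 + 312080 + 80240 + 88666 = 806864
Σ Rᵢ = 0 + 67 + 146 + 203 + 52 + 58 = 526
N̂ = 806864 / 526 ≈ 1534.0 → 1534

N ≈ 1534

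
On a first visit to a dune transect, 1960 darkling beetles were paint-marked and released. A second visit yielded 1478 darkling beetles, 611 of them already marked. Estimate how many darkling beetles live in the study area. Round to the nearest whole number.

Lincoln-Petersen assumes M/N = R/C, so N = M·C / R.
N = (1960 × 1478) / 611 = 2896880 / 611 ≈ 4741.2 → 4741

N ≈ 4741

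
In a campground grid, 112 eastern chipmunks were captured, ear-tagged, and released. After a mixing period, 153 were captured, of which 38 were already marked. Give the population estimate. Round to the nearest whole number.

N ≈ 451

Lincoln-Petersen assumes M/N = R/C, so N = M·C / R.
N = (112 × 153) / 38 = 17136 / 38 ≈ 450.9 → 451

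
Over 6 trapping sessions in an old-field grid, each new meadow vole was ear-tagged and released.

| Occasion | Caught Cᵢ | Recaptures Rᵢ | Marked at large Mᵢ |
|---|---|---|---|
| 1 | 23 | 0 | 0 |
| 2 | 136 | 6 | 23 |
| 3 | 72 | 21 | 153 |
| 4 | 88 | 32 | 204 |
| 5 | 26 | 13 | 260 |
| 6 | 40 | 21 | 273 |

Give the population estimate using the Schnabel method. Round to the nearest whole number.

N ≈ 535

Σ MᵢCᵢ = 0·23 + 23·136 + 153·72 + 204·88 + 260·26 + 273·40 = 0 + 3128 + 11016 + 17952 + 6760 + 10920 = 49776
Σ Rᵢ = 0 + 6 + 21 + 32 + 13 + 21 = 93
N̂ = 49776 / 93 ≈ 535.2 → 535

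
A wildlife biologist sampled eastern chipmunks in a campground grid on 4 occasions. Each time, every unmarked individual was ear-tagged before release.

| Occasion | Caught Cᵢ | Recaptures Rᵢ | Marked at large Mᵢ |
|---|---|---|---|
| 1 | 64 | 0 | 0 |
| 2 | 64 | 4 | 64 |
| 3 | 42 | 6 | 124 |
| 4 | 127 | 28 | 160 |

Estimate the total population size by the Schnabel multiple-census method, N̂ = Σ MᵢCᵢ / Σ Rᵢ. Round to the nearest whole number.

N ≈ 780

Σ MᵢCᵢ = 0·64 + 64·64 + 124·42 + 160·127 = 0 + 4096 + 5208 + 20320 = 29624
Σ Rᵢ = 0 + 4 + 6 + 28 = 38
N̂ = 29624 / 38 ≈ 779.6 → 780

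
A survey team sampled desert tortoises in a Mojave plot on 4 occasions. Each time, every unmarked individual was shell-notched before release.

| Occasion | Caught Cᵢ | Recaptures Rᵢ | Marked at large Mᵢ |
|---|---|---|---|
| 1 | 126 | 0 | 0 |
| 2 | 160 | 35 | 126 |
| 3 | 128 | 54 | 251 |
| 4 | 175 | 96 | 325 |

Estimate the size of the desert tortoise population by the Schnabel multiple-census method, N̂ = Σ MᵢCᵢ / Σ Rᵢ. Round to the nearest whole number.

Σ MᵢCᵢ = 0·126 + 126·160 + 251·128 + 325·175 = 0 + 20160 + 32128 + 56875 = 109163
Σ Rᵢ = 0 + 35 + 54 + 96 = 185
N̂ = 109163 / 185 ≈ 590.1 → 590

N ≈ 590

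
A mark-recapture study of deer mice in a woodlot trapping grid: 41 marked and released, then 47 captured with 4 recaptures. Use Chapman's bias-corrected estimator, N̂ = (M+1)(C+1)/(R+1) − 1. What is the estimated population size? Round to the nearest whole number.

N ≈ 402

N̂ = (41+1)(47+1)/(4+1) − 1 = 42·48/5 − 1
= 2016/5 − 1 ≈ 403.2 − 1 ≈ 402.2 → 402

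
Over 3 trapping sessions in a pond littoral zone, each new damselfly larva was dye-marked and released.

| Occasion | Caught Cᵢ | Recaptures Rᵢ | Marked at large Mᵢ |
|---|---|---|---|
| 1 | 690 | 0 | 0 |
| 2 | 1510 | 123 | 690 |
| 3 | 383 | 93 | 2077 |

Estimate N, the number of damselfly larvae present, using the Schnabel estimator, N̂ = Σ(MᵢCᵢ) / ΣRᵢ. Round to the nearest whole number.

Σ MᵢCᵢ = 0·690 + 690·1510 + 2077·383 = 0 + 1041900 + 795491 = 1837391
Σ Rᵢ = 0 + 123 + 93 = 216
N̂ = 1837391 / 216 ≈ 8506.4 → 8506

N ≈ 8506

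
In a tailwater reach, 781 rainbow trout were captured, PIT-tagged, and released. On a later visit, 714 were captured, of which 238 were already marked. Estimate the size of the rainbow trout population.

Lincoln-Petersen assumes M/N = R/C, so N = M·C / R.
N = (781 × 714) / 238 = 557634 / 238 = 2343

N = 2343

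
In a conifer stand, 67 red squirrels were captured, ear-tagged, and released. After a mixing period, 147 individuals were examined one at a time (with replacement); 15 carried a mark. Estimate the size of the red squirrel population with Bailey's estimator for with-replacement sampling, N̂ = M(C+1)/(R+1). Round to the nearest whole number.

N̂ = 67·(147+1)/(15+1) = 67·148/16 = 9916/16 ≈ 619.8 → 620

N ≈ 620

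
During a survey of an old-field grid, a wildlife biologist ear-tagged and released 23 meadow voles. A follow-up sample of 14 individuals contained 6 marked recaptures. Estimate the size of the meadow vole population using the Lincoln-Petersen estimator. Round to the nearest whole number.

The marked fraction in the recapture sample should equal the marked fraction in the population: 6/14 = 23/N.
N = (23 × 14) / 6 = 322 / 6 ≈ 53.7 → 54

N ≈ 54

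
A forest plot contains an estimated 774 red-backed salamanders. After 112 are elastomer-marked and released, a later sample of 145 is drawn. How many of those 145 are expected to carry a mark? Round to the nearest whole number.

The marked fraction of the population is 112/774, so in a sample of 145 expect C·(M/N) marked.
E[R] = 112 × 145 / 774 = 16240 / 774 ≈ 21.0 → 21

expected recaptures ≈ 21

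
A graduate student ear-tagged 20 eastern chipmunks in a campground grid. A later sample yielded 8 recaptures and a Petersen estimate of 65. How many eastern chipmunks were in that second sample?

C = 26

From N = M·C/R: C = N·R / M = 65·8 / 20 = 520 / 20 = 26.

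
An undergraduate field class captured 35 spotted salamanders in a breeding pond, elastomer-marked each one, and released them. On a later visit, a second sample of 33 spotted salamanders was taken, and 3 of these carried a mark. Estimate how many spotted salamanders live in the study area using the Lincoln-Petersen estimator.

N = (35 × 33) / 3 = 1155 / 3 = 385

N = 385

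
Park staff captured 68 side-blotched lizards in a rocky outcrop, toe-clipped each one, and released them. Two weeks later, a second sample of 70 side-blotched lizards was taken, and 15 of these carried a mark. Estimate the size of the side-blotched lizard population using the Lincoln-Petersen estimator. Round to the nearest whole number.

N ≈ 317

Lincoln-Petersen assumes M/N = R/C, so N = M·C / R.
N = (68 × 70) / 15 = 4760 / 15 ≈ 317.3 → 317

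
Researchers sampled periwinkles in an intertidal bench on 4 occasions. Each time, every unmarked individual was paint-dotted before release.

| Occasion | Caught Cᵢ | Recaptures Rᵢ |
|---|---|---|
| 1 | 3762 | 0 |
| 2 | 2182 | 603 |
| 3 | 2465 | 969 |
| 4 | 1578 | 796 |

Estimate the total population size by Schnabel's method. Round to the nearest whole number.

Marked at large before each occasion: Mᵢ = Σⱼ<ᵢ (Cⱼ − Rⱼ) → M1=0, M2=3762, M3=5341, M4=6837
Σ MᵢCᵢ = 0·3762 + 3762·2182 + 5341·2465 + 6837·1578 = 0 + 8208684 + 13165565 + 10788786 = 32163035
Σ Rᵢ = 0 + 603 + 969 + 796 = 2368
N̂ = 32163035 / 2368 ≈ 13582.4 → 13582

N ≈ 13,582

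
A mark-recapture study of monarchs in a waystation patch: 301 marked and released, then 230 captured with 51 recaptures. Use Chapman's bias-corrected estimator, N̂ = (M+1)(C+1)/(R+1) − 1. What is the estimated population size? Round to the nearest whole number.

N ≈ 1341

N̂ = (301+1)(230+1)/(51+1) − 1 = 302·231/52 − 1
= 69762/52 − 1 ≈ 1341.6 − 1 ≈ 1340.6 → 1341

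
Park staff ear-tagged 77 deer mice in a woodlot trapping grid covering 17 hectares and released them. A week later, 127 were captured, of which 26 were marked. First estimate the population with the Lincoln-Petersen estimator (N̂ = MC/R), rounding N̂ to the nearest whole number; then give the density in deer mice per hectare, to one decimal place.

density ≈ 22.1 deer mice per hectare

N̂ = 77·127/26 = 9779/26 ≈ 376.1 → 376
Density = N̂ / area = 376 / 17 ≈ 22.12 → 22.1 per hectare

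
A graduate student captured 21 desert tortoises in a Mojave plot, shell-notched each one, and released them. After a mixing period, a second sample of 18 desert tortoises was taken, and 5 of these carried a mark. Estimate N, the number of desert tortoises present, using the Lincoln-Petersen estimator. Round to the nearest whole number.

If marked individuals mix randomly, R/C ≈ M/N, giving N ≈ M·C/R.
N = (21 × 18) / 5 = 378 / 5 ≈ 75.6 → 76

N ≈ 76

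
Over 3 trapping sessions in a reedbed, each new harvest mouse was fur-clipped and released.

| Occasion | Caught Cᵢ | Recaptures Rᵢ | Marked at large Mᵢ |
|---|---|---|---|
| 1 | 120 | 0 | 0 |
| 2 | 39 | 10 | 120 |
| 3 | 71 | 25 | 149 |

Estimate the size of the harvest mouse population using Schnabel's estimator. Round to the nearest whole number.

N ≈ 436

Σ MᵢCᵢ = 0·120 + 120·39 + 149·71 = 0 + 4680 + 10579 = 15259
Σ Rᵢ = 0 + 10 + 25 = 35
N̂ = 15259 / 35 ≈ 436.0 → 436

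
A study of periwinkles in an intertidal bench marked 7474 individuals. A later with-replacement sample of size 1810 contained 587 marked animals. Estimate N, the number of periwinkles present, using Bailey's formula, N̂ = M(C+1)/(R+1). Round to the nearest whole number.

N̂ = 7474·(1810+1)/(587+1) = 7474·1811/588 = 13535414/588 ≈ 23019.4 → 23019

N ≈ 23,019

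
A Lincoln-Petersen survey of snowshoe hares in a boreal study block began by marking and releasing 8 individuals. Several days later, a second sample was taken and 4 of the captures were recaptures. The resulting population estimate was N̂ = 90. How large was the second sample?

From N = M·C/R: C = N·R / M = 90·4 / 8 = 360 / 8 = 45.

C = 45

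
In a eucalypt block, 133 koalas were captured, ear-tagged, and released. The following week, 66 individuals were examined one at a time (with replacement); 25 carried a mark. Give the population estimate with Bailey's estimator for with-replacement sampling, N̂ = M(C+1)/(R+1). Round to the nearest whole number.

N ≈ 343

N̂ = 133·(66+1)/(25+1) = 133·67/26 = 8911/26 ≈ 342.7 → 343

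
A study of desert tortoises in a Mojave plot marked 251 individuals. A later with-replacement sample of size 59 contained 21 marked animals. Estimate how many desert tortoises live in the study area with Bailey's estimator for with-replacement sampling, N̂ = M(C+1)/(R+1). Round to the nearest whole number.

N ≈ 685

N̂ = 251·(59+1)/(21+1) = 251·60/22 = 15060/22 ≈ 684.5 → 685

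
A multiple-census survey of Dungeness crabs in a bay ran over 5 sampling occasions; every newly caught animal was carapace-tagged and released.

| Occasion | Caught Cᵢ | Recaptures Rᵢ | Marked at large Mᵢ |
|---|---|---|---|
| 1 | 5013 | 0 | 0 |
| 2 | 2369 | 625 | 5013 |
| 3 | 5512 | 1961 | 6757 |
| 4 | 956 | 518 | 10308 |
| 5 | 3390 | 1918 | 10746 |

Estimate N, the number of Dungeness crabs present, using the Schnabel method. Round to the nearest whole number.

N ≈ 18,997

Σ MᵢCᵢ = 0·5013 + 5013·2369 + 6757·5512 + 10308·956 + 10746·3390 = 0 + 11875797 + 37244584 + 9854448 + 36428940 = 95403769
Σ Rᵢ = 0 + 625 + 1961 + 518 + 1918 = 5022
N̂ = 95403769 / 5022 ≈ 18997.2 → 18997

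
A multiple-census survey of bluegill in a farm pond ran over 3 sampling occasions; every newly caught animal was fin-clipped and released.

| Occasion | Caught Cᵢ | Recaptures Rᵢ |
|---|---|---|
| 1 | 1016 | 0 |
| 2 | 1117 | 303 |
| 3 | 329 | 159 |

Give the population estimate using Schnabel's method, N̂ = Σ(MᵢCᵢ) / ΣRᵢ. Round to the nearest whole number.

Marked at large before each occasion: Mᵢ = Σⱼ<ᵢ (Cⱼ − Rⱼ) → M1=0, M2=1016, M3=1830
Σ MᵢCᵢ = 0·1016 + 1016·1117 + 1830·329 = 0 + 1134872 + 602070 = 1736942
Σ Rᵢ = 0 + 303 + 159 = 462
N̂ = 1736942 / 462 ≈ 3759.6 → 3760

N ≈ 3760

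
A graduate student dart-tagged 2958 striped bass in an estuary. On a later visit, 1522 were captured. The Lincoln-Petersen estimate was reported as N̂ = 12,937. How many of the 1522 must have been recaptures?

From N = M·C/R: R = M·C / N = 2958·1522 / 12937 = 4502076 / 12937 = 348.

R = 348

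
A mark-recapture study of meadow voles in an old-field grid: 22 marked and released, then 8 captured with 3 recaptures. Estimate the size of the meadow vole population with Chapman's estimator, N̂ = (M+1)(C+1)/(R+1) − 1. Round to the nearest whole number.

N̂ = (22+1)(8+1)/(3+1) − 1 = 23·9/4 − 1
= 207/4 − 1 ≈ 51.8 − 1 ≈ 50.8 → 51

N ≈ 51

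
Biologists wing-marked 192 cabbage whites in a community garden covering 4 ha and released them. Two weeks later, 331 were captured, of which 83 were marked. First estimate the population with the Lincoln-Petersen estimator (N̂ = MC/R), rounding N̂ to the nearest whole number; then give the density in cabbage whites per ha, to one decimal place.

N̂ = 192·331/83 = 63552/83 ≈ 765.7 → 766
Density = N̂ / area = 766 / 4 ≈ 191.50 → 191.5 per ha

density ≈ 191.5 cabbage whites per ha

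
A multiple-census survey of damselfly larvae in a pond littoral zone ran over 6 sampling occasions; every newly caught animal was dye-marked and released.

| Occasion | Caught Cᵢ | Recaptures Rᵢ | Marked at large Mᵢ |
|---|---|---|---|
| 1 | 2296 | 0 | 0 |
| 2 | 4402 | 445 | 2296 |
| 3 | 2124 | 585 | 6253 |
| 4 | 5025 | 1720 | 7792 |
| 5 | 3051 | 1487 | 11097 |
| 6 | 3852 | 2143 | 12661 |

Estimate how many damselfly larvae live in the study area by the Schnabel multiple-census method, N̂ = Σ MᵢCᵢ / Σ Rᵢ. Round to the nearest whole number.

N ≈ 22,754

Σ MᵢCᵢ = 0·2296 + 2296·4402 + 6253·2124 + 7792·5025 + 11097·3051 + 12661·3852 = 0 + 10106992 + 13281372 + 39154800 + 33856947 + 48770172 = 145170283
Σ Rᵢ = 0 + 445 + 585 + 1720 + 1487 + 2143 = 6380
N̂ = 145170283 / 6380 ≈ 22754.0 → 22754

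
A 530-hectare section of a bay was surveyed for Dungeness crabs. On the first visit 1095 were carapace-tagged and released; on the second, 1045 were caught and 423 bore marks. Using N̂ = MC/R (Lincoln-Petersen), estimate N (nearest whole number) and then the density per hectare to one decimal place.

density ≈ 5.1 Dungeness crabs per hectare

N̂ = 1095·1045/423 = 1144275/423 ≈ 2705.1 → 2705
Density = N̂ / area = 2705 / 530 ≈ 5.10 → 5.1 per hectare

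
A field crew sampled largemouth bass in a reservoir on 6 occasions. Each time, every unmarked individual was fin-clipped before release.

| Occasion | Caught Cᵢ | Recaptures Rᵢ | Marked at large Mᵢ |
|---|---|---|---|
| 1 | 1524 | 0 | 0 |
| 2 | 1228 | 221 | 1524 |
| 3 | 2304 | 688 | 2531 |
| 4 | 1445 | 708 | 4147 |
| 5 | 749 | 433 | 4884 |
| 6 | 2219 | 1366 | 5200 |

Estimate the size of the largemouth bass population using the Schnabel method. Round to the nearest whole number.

Σ MᵢCᵢ = 0·1524 + 1524·1228 + 2531·2304 + 4147·1445 + 4884·749 + 5200·2219 = 0 + 1871472 + 5831424 + 5992415 + 3658116 + 11538800 = 28892227
Σ Rᵢ = 0 + 221 + 688 + 708 + 433 + 1366 = 3416
N̂ = 28892227 / 3416 ≈ 8457.9 → 8458

N ≈ 8458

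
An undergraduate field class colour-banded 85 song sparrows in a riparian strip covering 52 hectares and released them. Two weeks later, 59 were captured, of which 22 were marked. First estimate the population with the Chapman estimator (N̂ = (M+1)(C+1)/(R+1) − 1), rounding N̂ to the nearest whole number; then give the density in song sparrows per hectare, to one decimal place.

N̂ = 86·60/23 − 1 = 5160/23 − 1 ≈ 223.3 → 223
Density = N̂ / area = 223 / 52 ≈ 4.29 → 4.3 per hectare

density ≈ 4.3 song sparrows per hectare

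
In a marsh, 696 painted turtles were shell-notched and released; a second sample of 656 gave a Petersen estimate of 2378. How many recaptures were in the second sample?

R = 192

From N = M·C/R: R = M·C / N = 696·656 / 2378 = 456576 / 2378 = 192.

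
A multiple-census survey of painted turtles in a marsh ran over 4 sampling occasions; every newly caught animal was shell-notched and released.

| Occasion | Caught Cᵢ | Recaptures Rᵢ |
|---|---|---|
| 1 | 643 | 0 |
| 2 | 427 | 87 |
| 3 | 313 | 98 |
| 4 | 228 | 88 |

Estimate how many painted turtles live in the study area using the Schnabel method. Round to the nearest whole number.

N ≈ 3133

Marked at large before each occasion: Mᵢ = Σⱼ<ᵢ (Cⱼ − Rⱼ) → M1=0, M2=643, M3=983, M4=1198
Σ MᵢCᵢ = 0·643 + 643·427 + 983·313 + 1198·228 = 0 + 274561 + 307679 + 273144 = 855384
Σ Rᵢ = 0 + 87 + 98 + 88 = 273
N̂ = 855384 / 273 ≈ 3133.3 → 3133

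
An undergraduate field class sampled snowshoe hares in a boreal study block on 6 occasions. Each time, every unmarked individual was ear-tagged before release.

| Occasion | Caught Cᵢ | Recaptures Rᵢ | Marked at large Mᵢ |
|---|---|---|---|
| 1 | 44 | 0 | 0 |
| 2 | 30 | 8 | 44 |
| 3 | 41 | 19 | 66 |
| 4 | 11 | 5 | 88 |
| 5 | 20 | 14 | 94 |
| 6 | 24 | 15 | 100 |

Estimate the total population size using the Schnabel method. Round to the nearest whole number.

N ≈ 152

Σ MᵢCᵢ = 0·44 + 44·30 + 66·41 + 88·11 + 94·20 + 100·24 = 0 + 1320 + 2706 + 968 + 1880 + 2400 = 9274
Σ Rᵢ = 0 + 8 + 19 + 5 + 14 + 15 = 61
N̂ = 9274 / 61 ≈ 152.0 → 152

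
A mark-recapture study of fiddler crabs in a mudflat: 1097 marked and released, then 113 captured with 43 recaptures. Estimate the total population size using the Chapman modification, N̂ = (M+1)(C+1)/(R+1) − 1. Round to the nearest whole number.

N̂ = (1097+1)(113+1)/(43+1) − 1 = 1098·114/44 − 1
= 125172/44 − 1 ≈ 2844.8 − 1 ≈ 2843.8 → 2844

N ≈ 2844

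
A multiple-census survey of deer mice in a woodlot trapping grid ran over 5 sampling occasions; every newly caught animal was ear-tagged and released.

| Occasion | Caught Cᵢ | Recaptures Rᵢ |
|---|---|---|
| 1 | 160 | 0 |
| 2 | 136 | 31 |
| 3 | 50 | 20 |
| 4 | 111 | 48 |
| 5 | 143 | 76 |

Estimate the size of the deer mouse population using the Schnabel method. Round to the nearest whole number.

Marked at large before each occasion: Mᵢ = Σⱼ<ᵢ (Cⱼ − Rⱼ) → M1=0, M2=160, M3=265, M4=295, M5=358
Σ MᵢCᵢ = 0·160 + 160·136 + 265·50 + 295·111 + 358·143 = 0 + 21760 + 13250 + 32745 + 51194 = 118949
Σ Rᵢ = 0 + 31 + 20 + 48 + 76 = 175
N̂ = 118949 / 175 ≈ 679.7 → 680

N ≈ 680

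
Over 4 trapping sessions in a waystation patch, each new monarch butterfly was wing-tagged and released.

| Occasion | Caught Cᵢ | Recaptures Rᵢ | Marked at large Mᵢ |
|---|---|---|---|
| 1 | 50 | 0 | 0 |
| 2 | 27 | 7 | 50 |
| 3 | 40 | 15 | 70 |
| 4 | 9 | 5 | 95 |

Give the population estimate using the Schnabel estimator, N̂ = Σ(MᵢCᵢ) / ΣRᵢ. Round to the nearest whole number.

N ≈ 185

Σ MᵢCᵢ = 0·50 + 50·27 + 70·40 + 95·9 = 0 + 1350 + 2800 + 855 = 5005
Σ Rᵢ = 0 + 7 + 15 + 5 = 27
N̂ = 5005 / 27 ≈ 185.4 → 185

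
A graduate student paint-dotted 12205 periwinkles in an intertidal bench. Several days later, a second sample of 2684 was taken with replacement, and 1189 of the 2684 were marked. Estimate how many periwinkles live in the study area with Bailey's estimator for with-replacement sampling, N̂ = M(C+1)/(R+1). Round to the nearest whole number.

N ≈ 27,538

N̂ = 12205·(2684+1)/(1189+1) = 12205·2685/1190 = 32770425/1190 ≈ 27538.2 → 27538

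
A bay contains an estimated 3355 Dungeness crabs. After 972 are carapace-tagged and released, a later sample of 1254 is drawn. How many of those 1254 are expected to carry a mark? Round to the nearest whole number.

expected recaptures ≈ 363

Expected recaptures E[R] = M·C / N.
E[R] = 972 × 1254 / 3355 = 1218888 / 3355 ≈ 363.3 → 363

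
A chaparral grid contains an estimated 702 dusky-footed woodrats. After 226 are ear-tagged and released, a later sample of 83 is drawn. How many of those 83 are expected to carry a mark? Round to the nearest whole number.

The marked fraction of the population is 226/702, so in a sample of 83 expect C·(M/N) marked.
E[R] = 226 × 83 / 702 = 18758 / 702 ≈ 26.7 → 27

expected recaptures ≈ 27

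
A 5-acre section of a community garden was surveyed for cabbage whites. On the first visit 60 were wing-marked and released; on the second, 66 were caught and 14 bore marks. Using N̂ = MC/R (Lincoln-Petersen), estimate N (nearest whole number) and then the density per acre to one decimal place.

density ≈ 56.6 cabbage whites per acre

N̂ = 60·66/14 = 3960/14 ≈ 282.9 → 283
Density = N̂ / area = 283 / 5 ≈ 56.60 → 56.6 per acre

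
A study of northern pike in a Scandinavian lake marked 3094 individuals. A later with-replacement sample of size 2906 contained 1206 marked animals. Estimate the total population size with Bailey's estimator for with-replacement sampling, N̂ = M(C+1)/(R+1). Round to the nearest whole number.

N̂ = 3094·(2906+1)/(1206+1) = 3094·2907/1207 = 8994258/1207 ≈ 7451.7 → 7452

N ≈ 7452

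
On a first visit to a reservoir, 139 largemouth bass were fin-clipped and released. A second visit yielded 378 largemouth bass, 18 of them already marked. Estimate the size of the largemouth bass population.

N = 2919

If marked individuals mix randomly, R/C ≈ M/N, giving N ≈ M·C/R.
N = (139 × 378) / 18 = 52542 / 18 = 2919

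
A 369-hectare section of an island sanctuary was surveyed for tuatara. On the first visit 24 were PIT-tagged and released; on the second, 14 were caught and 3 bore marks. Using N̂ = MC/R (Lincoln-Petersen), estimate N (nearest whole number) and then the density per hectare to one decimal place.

density ≈ 0.3 tuatara per hectare

N̂ = 24·14/3 = 336/3 = 112
Density = N̂ / area = 112 / 369 ≈ 0.30 → 0.3 per hectare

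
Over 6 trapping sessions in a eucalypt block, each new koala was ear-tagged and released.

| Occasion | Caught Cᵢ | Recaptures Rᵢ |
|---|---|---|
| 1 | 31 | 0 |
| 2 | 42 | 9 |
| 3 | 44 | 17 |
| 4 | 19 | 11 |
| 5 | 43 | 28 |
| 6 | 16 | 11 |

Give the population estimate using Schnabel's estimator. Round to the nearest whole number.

Marked at large before each occasion: Mᵢ = Σⱼ<ᵢ (Cⱼ − Rⱼ) → M1=0, M2=31, M3=64, M4=91, M5=99, M6=114
Σ MᵢCᵢ = 0·31 + 31·42 + 64·44 + 91·19 + 99·43 + 114·16 = 0 + 1302 + 2816 + 1729 + 4257 + 1824 = 11928
Σ Rᵢ = 0 + 9 + 17 + 11 + 28 + 11 = 76
N̂ = 11928 / 76 ≈ 156.9 → 157

N ≈ 157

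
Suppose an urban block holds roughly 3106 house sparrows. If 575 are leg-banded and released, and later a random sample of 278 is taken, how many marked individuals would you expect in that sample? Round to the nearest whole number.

Expected recaptures E[R] = M·C / N.
E[R] = 575 × 278 / 3106 = 159850 / 3106 ≈ 51.46 → 51

expected recaptures ≈ 51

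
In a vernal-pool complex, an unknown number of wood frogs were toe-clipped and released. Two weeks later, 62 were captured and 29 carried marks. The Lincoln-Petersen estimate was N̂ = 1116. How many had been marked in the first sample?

From N = M·C/R: M = N·R / C = 1116·29 / 62 = 32364 / 62 = 522.

M = 522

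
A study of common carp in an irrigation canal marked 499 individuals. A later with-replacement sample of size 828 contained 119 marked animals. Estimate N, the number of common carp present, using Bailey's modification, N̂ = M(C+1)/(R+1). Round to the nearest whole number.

N ≈ 3447

N̂ = 499·(828+1)/(119+1) = 499·829/120 = 413671/120 ≈ 3447.3 → 3447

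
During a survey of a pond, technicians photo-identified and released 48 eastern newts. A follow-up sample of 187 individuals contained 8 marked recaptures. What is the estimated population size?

N = 1122

N = (48 × 187) / 8 = 8976 / 8 = 1122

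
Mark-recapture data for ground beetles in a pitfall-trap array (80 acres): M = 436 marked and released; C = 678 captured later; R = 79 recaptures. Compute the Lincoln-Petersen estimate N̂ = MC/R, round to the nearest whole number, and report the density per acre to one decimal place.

N̂ = 436·678/79 = 295608/79 ≈ 3741.9 → 3742
Density = N̂ / area = 3742 / 80 ≈ 46.77 → 46.8 per acre

density ≈ 46.8 ground beetles per acre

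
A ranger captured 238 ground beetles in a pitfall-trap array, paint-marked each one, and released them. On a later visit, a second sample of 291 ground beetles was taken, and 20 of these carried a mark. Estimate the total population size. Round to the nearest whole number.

N ≈ 3463

N = (238 × 291) / 20 = 69258 / 20 ≈ 3462.9 → 3463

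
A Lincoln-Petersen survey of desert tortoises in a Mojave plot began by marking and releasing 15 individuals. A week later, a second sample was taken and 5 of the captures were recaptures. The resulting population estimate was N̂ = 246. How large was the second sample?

C = 82

From N = M·C/R: C = N·R / M = 246·5 / 15 = 1230 / 15 = 82.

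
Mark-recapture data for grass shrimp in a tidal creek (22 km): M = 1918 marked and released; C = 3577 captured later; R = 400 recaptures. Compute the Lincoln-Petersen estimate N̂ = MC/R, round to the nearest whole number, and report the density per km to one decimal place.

density ≈ 779.6 grass shrimp per km

N̂ = 1918·3577/400 = 6860686/400 ≈ 17151.7 → 17152
Density = N̂ / area = 17152 / 22 ≈ 779.64 → 779.6 per km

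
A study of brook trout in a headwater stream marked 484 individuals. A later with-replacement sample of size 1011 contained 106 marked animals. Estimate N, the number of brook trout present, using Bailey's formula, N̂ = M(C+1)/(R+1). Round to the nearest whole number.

N̂ = 484·(1011+1)/(106+1) = 484·1012/107 = 489808/107 ≈ 4577.6 → 4578

N ≈ 4578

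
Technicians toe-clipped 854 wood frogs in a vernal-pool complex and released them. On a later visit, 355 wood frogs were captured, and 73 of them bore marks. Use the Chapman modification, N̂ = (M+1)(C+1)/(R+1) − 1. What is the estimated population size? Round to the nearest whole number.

N ≈ 4112

N̂ = (854+1)(355+1)/(73+1) − 1 = 855·356/74 − 1
= 304380/74 − 1 ≈ 4113.2 − 1 ≈ 4112.2 → 4112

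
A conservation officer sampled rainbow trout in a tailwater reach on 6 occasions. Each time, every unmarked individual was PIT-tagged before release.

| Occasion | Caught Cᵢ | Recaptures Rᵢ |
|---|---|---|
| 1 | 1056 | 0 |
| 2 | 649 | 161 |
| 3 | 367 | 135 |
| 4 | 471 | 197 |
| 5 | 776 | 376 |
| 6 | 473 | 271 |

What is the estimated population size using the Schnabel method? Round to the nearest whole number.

Marked at large before each occasion: Mᵢ = Σⱼ<ᵢ (Cⱼ − Rⱼ) → M1=0, M2=1056, M3=1544, M4=1776, M5=2050, M6=2450
Σ MᵢCᵢ = 0·1056 + 1056·649 + 1544·367 + 1776·471 + 2050·776 + 2450·473 = 0 + 685344 + 566648 + 836496 + 1590800 + 1158850 = 4838138
Σ Rᵢ = 0 + 161 + 135 + 197 + 376 + 271 = 1140
N̂ = 4838138 / 1140 ≈ 4244.0 → 4244

N ≈ 4244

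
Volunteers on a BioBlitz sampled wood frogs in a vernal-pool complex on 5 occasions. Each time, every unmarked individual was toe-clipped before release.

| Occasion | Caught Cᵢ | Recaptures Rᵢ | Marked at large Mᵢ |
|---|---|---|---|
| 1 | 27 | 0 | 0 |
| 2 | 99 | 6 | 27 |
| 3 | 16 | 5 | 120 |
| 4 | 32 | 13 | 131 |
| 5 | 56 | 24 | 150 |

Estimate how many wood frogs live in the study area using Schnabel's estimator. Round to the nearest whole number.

Σ MᵢCᵢ = 0·27 + 27·99 + 120·16 + 131·32 + 150·56 = 0 + 2673 + 1920 + 4192 + 8400 = 17185
Σ Rᵢ = 0 + 6 + 5 + 13 + 24 = 48
N̂ = 17185 / 48 ≈ 358.0 → 358

N ≈ 358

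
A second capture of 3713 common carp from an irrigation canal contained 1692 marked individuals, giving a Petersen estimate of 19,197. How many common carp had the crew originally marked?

M = 8748

From N = M·C/R: M = N·R / C = 19197·1692 / 3713 = 32481324 / 3713 = 8748.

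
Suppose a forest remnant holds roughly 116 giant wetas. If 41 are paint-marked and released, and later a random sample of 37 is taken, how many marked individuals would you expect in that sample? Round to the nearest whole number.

The marked fraction of the population is 41/116, so in a sample of 37 expect C·(M/N) marked.
E[R] = 41 × 37 / 116 = 1517 / 116 ≈ 13.1 → 13

expected recaptures ≈ 13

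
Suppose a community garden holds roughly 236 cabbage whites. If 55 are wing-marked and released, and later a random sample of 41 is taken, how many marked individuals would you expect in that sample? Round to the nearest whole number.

Expected recaptures E[R] = M·C / N.
E[R] = 55 × 41 / 236 = 2255 / 236 ≈ 9.6 → 10

expected recaptures ≈ 10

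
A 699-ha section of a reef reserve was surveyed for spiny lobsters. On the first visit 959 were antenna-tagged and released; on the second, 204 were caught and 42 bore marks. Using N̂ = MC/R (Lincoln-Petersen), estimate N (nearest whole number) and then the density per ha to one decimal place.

N̂ = 959·204/42 = 195636/42 = 4658
Density = N̂ / area = 4658 / 699 ≈ 6.66 → 6.7 per ha

density ≈ 6.7 spiny lobsters per ha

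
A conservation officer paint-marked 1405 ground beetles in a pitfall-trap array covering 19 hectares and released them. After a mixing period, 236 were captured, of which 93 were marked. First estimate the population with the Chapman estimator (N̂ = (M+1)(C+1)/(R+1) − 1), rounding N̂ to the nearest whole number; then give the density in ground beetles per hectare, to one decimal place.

N̂ = 1406·237/94 − 1 = 333222/94 − 1 ≈ 3543.9 → 3544
Density = N̂ / area = 3544 / 19 ≈ 186.53 → 186.5 per hectare

density ≈ 186.5 ground beetles per hectare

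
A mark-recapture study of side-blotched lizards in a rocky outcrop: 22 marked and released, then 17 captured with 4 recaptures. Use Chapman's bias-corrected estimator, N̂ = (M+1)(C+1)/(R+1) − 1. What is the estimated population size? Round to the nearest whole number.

N ≈ 82

N̂ = (22+1)(17+1)/(4+1) − 1 = 23·18/5 − 1
= 414/5 − 1 ≈ 82.8 − 1 ≈ 81.8 → 82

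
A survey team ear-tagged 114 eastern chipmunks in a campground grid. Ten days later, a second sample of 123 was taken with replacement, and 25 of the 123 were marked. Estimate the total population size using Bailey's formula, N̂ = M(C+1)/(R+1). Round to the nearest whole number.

N ≈ 544

N̂ = 114·(123+1)/(25+1) = 114·124/26 = 14136/26 ≈ 543.7 → 544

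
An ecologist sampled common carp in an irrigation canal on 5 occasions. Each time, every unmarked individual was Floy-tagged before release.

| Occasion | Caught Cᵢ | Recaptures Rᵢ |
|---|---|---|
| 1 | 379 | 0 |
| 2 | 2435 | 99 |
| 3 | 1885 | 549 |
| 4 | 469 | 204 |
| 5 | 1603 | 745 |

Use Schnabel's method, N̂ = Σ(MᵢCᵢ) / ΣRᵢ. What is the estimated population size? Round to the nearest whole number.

N ≈ 9304

Marked at large before each occasion: Mᵢ = Σⱼ<ᵢ (Cⱼ − Rⱼ) → M1=0, M2=379, M3=2715, M4=4051, M5=4316
Σ MᵢCᵢ = 0·379 + 379·2435 + 2715·1885 + 4051·469 + 4316·1603 = 0 + 922865 + 5117775 + 1899919 + 6918548 = 14859107
Σ Rᵢ = 0 + 99 + 549 + 204 + 745 = 1597
N̂ = 14859107 / 1597 ≈ 9304.4 → 9304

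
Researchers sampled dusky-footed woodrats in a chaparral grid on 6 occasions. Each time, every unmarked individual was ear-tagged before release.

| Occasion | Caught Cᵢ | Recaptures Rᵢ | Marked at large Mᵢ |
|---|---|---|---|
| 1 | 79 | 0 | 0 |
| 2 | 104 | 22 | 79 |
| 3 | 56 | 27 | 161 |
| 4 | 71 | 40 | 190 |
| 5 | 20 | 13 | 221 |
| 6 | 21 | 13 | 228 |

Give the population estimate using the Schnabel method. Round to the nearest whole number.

Σ MᵢCᵢ = 0·79 + 79·104 + 161·56 + 190·71 + 221·20 + 228·21 = 0 + 8216 + 9016 + 13490 + 4420 + 4788 = 39930
Σ Rᵢ = 0 + 22 + 27 + 40 + 13 + 13 = 115
N̂ = 39930 / 115 ≈ 347.2 → 347

N ≈ 347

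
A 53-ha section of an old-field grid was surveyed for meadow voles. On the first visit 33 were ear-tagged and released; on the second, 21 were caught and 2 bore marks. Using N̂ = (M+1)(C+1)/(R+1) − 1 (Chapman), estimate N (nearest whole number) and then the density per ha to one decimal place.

N̂ = 34·22/3 − 1 = 748/3 − 1 ≈ 248.3 → 248
Density = N̂ / area = 248 / 53 ≈ 4.68 → 4.7 per ha

density ≈ 4.7 meadow voles per ha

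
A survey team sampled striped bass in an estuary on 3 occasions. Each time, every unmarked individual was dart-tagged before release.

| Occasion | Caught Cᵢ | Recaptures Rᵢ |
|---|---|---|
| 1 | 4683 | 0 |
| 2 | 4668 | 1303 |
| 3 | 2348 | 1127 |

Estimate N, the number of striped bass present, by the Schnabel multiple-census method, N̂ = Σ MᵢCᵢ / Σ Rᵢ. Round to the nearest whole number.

Marked at large before each occasion: Mᵢ = Σⱼ<ᵢ (Cⱼ − Rⱼ) → M1=0, M2=4683, M3=8048
Σ MᵢCᵢ = 0·4683 + 4683·4668 + 8048·2348 = 0 + 21860244 + 18896704 = 40756948
Σ Rᵢ = 0 + 1303 + 1127 = 2430
N̂ = 40756948 / 2430 ≈ 16772.4 → 16772

N ≈ 16,772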